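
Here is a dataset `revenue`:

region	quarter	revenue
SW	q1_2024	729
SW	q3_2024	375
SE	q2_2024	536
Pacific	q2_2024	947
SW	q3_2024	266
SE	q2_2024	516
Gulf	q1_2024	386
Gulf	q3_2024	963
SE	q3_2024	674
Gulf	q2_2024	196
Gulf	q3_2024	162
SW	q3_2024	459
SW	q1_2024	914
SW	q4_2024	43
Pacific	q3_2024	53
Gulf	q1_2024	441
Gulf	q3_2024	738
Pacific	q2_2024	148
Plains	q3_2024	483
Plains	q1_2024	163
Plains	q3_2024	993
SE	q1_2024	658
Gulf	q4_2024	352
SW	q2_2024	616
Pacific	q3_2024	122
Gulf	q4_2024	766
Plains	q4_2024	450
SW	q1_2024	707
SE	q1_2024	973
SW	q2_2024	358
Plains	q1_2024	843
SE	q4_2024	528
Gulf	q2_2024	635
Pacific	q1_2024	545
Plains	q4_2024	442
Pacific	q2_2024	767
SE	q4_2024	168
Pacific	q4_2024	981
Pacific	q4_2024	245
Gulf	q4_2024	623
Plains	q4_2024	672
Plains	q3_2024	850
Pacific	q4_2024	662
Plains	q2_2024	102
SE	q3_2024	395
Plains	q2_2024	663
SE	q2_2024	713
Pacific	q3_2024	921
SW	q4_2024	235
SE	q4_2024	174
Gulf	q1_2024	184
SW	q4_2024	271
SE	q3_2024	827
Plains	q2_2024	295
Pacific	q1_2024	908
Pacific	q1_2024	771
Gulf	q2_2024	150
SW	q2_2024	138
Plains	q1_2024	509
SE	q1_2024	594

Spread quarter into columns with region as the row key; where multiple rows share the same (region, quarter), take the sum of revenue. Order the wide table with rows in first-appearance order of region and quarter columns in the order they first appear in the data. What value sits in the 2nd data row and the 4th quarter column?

With rows in first-appearance order of region, row 2 is region=SE. quarter columns in first-appearance order: q1_2024, q3_2024, q2_2024, q4_2024; column 4 is q4_2024.
Long rows with region=SE, quarter=q4_2024: 528 + 168 + 174 = 870.

870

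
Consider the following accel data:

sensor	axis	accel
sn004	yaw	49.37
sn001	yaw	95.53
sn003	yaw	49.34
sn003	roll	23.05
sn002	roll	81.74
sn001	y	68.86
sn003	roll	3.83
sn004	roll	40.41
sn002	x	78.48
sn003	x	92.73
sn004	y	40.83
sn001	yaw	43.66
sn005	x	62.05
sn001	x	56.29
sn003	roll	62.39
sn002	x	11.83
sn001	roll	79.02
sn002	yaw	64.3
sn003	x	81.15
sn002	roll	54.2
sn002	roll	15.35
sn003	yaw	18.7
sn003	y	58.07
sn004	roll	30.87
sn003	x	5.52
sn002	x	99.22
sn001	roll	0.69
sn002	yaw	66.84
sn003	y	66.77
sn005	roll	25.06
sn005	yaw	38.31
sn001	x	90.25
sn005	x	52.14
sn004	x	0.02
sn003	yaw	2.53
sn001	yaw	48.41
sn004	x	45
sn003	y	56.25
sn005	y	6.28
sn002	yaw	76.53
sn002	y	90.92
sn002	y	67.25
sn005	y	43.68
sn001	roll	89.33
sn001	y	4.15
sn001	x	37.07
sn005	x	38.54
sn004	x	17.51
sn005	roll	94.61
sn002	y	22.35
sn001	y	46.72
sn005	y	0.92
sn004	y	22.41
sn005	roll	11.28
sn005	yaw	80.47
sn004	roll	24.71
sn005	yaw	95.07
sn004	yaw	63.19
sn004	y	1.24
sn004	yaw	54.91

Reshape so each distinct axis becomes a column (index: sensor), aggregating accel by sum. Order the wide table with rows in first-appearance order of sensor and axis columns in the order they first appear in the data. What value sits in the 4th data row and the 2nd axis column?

With rows in first-appearance order of sensor, row 4 is sensor=sn002. axis columns in first-appearance order: yaw, roll, y, x; column 2 is roll.
Long rows with sensor=sn002, axis=roll: 81.74 + 54.2 + 15.35 = 151.29.

151.29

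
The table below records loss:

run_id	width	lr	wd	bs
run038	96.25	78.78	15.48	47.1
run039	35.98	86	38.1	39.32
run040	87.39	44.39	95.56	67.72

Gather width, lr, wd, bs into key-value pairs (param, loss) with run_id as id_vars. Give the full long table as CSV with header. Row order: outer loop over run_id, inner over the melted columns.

run_id,param,loss
run038,width,96.25
run038,lr,78.78
run038,wd,15.48
run038,bs,47.1
run039,width,35.98
run039,lr,86
run039,wd,38.1
run039,bs,39.32
run040,width,87.39
run040,lr,44.39
run040,wd,95.56
run040,bs,67.72

Each (run_id, column) pair becomes one row: 3 × 4 = 12 rows.
For example, (run038, width) → loss=96.25.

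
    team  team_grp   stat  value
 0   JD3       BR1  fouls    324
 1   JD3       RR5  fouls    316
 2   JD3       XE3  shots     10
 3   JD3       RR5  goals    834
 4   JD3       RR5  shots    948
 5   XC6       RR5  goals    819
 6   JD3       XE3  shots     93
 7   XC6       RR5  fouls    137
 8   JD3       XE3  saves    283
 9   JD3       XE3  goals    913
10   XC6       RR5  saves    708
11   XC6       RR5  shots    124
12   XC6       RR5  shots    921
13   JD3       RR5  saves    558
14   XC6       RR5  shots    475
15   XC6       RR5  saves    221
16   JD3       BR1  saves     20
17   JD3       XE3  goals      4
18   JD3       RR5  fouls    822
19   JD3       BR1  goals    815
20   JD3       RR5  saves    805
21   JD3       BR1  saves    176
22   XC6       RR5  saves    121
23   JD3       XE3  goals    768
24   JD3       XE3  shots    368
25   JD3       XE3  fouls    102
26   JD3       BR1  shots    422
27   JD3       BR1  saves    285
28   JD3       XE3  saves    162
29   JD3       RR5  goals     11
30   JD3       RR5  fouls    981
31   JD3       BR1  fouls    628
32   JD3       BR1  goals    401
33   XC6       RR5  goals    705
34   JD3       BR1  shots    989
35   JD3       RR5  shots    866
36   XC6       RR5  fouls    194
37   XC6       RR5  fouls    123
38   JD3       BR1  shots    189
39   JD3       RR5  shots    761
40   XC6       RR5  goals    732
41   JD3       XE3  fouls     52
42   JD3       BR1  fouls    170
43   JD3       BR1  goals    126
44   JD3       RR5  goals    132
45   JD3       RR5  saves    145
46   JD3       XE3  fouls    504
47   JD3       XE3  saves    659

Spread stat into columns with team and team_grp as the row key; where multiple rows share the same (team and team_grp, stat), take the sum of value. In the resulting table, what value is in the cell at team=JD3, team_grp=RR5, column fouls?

2119

Rows with team=JD3, team_grp=RR5 and stat=fouls: value values are 316, 822, 981.
316 + 822 + 981 = 2119.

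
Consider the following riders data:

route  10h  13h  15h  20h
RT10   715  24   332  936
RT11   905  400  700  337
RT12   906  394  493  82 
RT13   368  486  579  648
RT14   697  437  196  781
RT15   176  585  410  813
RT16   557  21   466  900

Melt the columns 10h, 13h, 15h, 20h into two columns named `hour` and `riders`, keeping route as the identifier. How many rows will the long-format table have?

7 route values × 4 melted columns = 28 rows.

28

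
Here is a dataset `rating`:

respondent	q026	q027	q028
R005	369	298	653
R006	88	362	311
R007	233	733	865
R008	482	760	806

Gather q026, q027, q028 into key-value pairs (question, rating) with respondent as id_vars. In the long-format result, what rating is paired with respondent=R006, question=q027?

362

Unpivoting turns each (respondent, wide-column) pair into one long row.
The wide cell at row R006, column q027 holds 362, so the long row (R006, q027) has rating=362.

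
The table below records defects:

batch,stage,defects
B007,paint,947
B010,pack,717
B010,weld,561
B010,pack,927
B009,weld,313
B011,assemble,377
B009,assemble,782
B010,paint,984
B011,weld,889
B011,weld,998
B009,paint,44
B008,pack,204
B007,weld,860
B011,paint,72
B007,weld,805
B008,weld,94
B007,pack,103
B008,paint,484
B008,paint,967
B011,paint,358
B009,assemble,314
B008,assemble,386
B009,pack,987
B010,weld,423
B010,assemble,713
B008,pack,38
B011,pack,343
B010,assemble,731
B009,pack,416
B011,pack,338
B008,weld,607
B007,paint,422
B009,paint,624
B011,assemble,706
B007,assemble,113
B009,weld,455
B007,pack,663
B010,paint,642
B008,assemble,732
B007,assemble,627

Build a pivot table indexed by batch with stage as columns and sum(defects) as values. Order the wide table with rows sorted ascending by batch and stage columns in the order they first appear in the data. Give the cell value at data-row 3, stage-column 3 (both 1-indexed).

768

With rows sorted ascending by batch, row 3 is batch=B009. stage columns in first-appearance order: paint, pack, weld, assemble; column 3 is weld.
Long rows with batch=B009, stage=weld: 313 + 455 = 768.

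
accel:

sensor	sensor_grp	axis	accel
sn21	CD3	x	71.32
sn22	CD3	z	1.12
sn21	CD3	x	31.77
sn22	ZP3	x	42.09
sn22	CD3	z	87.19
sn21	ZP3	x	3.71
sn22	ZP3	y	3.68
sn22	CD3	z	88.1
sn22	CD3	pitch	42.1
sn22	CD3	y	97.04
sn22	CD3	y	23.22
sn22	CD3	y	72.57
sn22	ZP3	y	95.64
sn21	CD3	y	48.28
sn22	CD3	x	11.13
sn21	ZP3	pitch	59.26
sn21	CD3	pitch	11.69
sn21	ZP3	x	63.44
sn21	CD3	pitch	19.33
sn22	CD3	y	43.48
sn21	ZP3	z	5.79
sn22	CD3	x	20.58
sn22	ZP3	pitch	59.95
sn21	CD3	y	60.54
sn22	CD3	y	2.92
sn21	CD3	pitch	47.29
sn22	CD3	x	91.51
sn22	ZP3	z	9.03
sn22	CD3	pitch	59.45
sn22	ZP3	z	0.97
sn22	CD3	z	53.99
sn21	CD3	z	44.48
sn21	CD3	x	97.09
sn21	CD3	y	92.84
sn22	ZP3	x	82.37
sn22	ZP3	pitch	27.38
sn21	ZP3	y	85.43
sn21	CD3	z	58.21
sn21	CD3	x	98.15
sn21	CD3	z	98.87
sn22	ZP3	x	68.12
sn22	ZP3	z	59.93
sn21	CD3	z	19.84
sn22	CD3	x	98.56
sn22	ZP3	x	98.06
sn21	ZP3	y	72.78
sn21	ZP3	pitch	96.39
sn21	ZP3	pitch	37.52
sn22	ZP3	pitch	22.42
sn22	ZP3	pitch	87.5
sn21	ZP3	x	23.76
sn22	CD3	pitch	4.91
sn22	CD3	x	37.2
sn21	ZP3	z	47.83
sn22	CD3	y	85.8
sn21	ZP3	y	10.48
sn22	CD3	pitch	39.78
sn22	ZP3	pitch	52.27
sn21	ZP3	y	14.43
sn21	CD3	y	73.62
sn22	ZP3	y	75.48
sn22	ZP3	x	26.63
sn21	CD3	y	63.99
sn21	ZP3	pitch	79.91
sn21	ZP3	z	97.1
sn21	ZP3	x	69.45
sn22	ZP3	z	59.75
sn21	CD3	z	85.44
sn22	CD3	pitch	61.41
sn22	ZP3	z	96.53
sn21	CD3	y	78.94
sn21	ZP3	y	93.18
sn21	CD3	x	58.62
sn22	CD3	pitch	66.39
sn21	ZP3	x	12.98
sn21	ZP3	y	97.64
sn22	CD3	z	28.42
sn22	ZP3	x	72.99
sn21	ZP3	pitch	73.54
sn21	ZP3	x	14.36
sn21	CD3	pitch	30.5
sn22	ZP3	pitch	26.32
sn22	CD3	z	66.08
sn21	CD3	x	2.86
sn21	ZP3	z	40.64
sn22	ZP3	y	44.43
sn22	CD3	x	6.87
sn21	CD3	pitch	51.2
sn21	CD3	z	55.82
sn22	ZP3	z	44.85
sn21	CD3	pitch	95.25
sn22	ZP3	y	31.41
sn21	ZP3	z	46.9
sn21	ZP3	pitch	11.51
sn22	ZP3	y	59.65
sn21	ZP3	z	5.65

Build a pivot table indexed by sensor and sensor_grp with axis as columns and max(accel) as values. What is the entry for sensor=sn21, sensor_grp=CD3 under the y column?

92.84

Rows with sensor=sn21, sensor_grp=CD3 and axis=y: accel values are 48.28, 60.54, 92.84, 73.62, 63.99, 78.94.
max(48.28, 60.54, 92.84, 73.62, 63.99, 78.94) = 92.84.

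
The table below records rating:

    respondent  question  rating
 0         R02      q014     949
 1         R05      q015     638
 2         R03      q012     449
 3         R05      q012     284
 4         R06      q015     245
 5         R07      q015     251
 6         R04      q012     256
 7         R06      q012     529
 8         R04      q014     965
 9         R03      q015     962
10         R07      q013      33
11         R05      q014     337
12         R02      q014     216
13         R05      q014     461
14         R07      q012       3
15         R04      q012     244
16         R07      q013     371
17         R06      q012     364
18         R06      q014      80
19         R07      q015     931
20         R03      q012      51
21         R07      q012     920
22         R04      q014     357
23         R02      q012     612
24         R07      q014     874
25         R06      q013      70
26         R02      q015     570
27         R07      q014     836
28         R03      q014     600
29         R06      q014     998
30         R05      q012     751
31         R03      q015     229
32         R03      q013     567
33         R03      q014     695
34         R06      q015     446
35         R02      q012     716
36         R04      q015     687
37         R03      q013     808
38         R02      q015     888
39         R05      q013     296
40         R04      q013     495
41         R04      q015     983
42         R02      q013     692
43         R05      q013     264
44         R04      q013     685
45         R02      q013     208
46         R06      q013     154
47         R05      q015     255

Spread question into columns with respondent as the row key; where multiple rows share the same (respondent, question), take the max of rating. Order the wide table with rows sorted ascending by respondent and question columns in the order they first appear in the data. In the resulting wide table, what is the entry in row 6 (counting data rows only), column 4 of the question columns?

371

With rows sorted ascending by respondent, row 6 is respondent=R07. question columns in first-appearance order: q014, q015, q012, q013; column 4 is q013.
Long rows with respondent=R07, question=q013: max(33, 371) = 371.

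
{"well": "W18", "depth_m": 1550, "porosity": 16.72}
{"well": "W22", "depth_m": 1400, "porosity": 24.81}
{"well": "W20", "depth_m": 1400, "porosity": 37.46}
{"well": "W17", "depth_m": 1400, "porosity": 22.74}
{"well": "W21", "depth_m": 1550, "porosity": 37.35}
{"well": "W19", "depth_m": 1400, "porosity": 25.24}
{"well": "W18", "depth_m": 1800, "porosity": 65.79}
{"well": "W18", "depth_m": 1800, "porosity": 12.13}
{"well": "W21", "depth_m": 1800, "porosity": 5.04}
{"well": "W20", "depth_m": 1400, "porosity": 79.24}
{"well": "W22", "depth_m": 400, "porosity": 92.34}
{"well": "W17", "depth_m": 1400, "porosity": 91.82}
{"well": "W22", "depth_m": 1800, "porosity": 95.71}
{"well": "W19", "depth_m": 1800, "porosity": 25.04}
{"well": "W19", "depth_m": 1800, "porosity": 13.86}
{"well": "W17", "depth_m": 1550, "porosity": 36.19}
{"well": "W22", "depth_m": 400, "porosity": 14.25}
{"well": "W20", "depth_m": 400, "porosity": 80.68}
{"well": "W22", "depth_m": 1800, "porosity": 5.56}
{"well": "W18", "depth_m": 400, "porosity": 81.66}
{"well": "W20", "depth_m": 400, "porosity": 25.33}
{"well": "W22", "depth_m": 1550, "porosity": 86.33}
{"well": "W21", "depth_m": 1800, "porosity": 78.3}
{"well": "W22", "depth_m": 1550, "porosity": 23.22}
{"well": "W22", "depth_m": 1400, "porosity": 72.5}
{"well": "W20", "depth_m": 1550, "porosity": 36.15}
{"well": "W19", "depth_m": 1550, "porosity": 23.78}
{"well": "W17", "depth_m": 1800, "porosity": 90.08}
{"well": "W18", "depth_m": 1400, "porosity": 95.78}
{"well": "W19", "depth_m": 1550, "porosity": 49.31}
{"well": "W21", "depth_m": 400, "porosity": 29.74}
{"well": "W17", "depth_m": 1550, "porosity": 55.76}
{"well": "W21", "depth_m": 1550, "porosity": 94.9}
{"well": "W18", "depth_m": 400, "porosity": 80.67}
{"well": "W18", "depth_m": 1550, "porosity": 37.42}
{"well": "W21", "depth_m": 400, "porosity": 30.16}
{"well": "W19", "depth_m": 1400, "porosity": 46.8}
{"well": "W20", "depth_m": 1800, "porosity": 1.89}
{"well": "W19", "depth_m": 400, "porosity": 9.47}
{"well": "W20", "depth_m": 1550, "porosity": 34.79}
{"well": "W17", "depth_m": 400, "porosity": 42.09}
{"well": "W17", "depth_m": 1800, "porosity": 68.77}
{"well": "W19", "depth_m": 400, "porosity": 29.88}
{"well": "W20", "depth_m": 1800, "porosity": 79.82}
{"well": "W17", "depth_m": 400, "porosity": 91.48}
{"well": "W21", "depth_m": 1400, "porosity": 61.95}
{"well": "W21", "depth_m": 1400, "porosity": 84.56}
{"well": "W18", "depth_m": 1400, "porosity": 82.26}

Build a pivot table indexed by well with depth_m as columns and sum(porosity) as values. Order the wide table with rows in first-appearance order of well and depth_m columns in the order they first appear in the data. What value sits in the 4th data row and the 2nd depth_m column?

114.56

With rows in first-appearance order of well, row 4 is well=W17. depth_m columns in first-appearance order: 1550, 1400, 1800, 400; column 2 is 1400.
Long rows with well=W17, depth_m=1400: 22.74 + 91.82 = 114.56.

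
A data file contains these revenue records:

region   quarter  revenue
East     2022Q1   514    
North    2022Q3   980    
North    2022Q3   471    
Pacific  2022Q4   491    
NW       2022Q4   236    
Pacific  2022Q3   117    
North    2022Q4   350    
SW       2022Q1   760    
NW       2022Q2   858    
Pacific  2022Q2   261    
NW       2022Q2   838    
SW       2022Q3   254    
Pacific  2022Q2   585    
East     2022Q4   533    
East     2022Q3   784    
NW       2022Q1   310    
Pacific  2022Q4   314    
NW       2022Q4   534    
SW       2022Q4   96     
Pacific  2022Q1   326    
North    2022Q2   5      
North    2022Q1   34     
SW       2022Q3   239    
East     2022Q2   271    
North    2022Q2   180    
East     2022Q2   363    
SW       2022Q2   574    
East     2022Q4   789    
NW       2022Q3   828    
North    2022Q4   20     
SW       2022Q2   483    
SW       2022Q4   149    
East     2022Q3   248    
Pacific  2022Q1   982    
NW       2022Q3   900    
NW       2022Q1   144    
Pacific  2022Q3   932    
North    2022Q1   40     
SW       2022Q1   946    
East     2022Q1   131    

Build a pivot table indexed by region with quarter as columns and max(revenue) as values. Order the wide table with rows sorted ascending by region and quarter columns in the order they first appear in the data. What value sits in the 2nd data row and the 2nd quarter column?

With rows sorted ascending by region, row 2 is region=NW. quarter columns in first-appearance order: 2022Q1, 2022Q3, 2022Q4, 2022Q2; column 2 is 2022Q3.
Long rows with region=NW, quarter=2022Q3: max(828, 900) = 900.

900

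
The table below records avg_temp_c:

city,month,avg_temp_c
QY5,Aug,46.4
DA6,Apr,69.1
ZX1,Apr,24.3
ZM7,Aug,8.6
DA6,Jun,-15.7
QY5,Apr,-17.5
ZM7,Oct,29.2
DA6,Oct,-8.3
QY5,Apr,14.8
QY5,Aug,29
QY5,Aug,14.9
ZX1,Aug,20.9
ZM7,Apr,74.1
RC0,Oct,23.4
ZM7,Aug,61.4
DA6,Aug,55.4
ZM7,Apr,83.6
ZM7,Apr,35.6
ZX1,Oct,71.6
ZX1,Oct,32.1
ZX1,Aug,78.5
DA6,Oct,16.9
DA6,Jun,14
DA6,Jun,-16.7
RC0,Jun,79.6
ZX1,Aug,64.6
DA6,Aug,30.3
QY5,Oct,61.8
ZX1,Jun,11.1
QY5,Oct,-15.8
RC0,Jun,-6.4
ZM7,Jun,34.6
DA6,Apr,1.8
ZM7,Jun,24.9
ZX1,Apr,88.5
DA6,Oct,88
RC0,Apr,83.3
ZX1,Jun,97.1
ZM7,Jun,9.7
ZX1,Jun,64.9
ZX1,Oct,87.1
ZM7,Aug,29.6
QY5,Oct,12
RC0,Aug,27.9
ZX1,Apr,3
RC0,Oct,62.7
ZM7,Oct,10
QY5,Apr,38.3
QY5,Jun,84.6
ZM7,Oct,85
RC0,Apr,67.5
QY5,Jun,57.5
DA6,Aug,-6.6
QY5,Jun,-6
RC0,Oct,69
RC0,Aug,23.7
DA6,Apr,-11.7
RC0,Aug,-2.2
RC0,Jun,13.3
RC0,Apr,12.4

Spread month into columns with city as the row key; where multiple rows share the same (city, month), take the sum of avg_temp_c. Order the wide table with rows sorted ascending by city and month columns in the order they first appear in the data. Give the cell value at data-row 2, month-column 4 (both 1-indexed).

With rows sorted ascending by city, row 2 is city=QY5. month columns in first-appearance order: Aug, Apr, Jun, Oct; column 4 is Oct.
Long rows with city=QY5, month=Oct: 61.8 + -15.8 + 12 = 58.

58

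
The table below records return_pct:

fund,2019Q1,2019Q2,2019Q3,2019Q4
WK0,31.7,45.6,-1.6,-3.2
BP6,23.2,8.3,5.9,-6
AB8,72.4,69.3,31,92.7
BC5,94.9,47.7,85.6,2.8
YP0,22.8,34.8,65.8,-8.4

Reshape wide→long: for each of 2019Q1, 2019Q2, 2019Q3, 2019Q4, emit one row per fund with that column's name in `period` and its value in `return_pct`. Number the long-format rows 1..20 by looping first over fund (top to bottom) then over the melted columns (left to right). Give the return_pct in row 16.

20 rows total (5 × 4). Row 16: index ⌊(16-1)/4⌋ = 3 into fund → BC5; (16-1) mod 4 = 3 into the melted columns → 2019Q4.
So row 16 is (BC5, 2019Q4, 2.8); return_pct = 2.8.

2.8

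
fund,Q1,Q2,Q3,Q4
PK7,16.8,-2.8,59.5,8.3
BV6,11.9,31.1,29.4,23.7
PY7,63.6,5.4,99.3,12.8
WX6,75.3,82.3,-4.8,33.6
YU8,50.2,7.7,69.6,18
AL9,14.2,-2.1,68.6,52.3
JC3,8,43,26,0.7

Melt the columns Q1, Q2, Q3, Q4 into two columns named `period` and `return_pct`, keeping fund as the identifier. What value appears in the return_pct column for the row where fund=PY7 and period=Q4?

12.8

Unpivoting turns each (fund, wide-column) pair into one long row.
The wide cell at row PY7, column Q4 holds 12.8, so the long row (PY7, Q4) has return_pct=12.8.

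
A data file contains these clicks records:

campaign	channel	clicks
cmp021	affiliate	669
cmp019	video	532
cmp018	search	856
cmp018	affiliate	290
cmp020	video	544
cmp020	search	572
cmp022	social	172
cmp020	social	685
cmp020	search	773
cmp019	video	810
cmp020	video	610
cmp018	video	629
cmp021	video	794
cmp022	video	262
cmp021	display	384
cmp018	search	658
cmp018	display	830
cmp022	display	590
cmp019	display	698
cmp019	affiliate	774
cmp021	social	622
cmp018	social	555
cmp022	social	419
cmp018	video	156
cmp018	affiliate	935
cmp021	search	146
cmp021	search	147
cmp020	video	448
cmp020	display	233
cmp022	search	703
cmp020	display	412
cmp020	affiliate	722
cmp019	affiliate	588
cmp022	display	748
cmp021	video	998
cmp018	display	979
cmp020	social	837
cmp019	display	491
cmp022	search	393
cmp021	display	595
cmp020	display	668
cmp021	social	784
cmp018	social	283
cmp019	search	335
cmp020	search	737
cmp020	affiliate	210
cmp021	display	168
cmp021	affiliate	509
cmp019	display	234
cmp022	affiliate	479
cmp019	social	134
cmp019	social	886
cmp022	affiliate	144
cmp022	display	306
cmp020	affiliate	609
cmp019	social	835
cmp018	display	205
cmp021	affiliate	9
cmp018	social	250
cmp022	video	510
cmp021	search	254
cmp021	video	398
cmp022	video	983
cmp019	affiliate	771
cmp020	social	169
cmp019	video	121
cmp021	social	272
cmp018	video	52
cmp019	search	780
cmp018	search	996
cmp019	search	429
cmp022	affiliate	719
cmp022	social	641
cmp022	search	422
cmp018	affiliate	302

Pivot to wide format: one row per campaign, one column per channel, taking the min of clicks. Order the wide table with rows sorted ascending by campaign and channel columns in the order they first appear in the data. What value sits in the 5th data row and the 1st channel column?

With rows sorted ascending by campaign, row 5 is campaign=cmp022. channel columns in first-appearance order: affiliate, video, search, social, display; column 1 is affiliate.
Long rows with campaign=cmp022, channel=affiliate: min(479, 144, 719) = 144.

144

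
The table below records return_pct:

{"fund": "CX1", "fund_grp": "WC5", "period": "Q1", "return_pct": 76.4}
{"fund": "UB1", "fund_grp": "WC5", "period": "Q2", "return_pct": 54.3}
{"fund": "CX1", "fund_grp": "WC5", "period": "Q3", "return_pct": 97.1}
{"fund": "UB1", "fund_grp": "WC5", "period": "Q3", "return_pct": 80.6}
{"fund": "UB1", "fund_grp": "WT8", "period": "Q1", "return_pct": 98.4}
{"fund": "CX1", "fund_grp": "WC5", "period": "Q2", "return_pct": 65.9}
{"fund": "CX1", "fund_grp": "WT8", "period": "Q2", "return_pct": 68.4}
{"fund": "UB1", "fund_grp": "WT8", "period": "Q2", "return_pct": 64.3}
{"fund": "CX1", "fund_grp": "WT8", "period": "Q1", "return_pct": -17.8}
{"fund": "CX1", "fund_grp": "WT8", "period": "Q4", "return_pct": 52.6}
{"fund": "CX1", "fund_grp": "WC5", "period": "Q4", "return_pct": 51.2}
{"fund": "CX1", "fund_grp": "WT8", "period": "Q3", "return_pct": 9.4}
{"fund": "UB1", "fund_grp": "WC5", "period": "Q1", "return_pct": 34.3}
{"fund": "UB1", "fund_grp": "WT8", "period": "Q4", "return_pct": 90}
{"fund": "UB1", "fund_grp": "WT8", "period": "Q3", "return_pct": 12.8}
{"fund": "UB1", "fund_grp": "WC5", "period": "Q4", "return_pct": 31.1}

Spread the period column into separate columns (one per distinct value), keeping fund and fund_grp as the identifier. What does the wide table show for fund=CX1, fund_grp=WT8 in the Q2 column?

Wide layout: rows indexed by fund and fund_grp, columns are the 4 distinct period values (Q1, Q2, Q3, Q4).
Cell (fund=CX1, fund_grp=WT8, period=Q2) draws from the long row where fund=CX1, fund_grp=WT8 and period=Q2, which has return_pct=68.4.

68.4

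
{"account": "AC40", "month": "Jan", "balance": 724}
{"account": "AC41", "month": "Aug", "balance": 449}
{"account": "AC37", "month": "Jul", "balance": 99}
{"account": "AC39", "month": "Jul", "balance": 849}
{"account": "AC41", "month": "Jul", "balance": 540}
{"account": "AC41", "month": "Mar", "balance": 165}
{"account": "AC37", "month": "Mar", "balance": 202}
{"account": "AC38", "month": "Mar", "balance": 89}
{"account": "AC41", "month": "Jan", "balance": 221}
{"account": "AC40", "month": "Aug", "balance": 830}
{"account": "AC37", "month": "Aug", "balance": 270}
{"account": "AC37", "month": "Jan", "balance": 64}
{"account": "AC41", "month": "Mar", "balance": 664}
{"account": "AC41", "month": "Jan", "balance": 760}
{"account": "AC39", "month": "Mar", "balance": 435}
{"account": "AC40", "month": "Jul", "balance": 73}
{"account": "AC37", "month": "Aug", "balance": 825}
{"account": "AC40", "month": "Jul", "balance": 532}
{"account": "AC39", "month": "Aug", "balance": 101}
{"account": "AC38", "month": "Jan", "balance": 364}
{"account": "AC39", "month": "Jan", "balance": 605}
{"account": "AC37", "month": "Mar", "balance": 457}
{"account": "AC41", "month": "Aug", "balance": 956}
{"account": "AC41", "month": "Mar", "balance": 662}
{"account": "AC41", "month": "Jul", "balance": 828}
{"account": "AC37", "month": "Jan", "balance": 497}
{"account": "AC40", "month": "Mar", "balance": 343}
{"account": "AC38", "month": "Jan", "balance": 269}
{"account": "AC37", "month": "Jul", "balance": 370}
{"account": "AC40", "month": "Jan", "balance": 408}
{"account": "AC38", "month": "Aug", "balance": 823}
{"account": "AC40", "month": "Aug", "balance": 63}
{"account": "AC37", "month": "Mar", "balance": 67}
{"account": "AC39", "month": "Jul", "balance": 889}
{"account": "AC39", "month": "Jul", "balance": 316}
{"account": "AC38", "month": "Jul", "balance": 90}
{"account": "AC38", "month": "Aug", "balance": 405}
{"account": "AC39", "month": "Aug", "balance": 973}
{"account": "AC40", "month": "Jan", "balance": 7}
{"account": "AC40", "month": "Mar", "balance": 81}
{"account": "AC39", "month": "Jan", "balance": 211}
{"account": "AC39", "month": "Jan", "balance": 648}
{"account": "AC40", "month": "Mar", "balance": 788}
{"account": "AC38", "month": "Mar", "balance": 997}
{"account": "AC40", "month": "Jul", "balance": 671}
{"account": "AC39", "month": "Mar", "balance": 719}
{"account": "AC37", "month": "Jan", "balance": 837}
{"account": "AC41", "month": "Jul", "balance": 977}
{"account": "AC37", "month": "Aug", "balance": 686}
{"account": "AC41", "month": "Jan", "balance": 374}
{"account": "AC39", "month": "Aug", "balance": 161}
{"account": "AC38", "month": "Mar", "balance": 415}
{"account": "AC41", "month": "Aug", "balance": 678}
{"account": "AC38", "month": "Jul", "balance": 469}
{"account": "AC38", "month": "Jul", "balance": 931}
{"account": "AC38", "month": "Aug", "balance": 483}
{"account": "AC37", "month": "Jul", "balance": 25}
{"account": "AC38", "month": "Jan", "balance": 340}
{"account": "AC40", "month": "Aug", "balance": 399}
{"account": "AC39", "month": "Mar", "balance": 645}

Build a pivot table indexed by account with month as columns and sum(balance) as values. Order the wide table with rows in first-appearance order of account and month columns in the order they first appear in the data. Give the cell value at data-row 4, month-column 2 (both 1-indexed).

1235

With rows in first-appearance order of account, row 4 is account=AC39. month columns in first-appearance order: Jan, Aug, Jul, Mar; column 2 is Aug.
Long rows with account=AC39, month=Aug: 101 + 973 + 161 = 1235.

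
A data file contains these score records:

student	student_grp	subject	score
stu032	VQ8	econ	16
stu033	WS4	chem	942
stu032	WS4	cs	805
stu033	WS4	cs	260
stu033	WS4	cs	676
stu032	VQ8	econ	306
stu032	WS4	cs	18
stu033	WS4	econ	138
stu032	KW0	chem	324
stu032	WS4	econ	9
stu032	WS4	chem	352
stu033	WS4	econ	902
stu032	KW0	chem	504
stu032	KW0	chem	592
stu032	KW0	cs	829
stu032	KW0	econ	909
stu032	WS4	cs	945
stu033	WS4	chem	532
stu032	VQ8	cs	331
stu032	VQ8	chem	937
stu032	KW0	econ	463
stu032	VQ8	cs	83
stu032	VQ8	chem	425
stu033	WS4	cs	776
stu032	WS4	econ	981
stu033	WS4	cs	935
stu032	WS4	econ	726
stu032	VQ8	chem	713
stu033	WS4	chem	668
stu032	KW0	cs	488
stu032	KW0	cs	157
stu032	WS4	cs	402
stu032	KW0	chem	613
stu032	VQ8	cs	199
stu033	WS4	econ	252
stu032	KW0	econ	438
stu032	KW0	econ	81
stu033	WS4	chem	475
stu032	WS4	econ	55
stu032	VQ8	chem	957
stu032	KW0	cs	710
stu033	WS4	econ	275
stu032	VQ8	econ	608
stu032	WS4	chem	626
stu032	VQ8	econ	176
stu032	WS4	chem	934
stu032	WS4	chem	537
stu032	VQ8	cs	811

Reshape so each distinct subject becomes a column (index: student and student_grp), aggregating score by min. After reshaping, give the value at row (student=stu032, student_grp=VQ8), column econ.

Rows with student=stu032, student_grp=VQ8 and subject=econ: score values are 16, 306, 608, 176.
min(16, 306, 608, 176) = 16.

16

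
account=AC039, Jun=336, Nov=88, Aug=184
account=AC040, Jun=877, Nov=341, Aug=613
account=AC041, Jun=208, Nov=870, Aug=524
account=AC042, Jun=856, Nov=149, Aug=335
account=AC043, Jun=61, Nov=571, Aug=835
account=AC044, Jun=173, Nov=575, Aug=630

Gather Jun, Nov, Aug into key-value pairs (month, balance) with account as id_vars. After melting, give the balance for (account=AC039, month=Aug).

Unpivoting turns each (account, wide-column) pair into one long row.
The wide cell at row AC039, column Aug holds 184, so the long row (AC039, Aug) has balance=184.

184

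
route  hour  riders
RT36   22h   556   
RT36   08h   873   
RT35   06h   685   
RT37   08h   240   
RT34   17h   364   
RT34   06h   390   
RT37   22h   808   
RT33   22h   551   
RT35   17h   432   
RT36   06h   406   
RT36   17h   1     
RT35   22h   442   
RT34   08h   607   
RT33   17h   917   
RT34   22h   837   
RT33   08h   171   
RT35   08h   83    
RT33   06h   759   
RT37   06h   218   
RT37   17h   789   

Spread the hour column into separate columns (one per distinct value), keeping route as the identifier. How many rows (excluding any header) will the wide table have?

5

5 distinct route values → 5 rows.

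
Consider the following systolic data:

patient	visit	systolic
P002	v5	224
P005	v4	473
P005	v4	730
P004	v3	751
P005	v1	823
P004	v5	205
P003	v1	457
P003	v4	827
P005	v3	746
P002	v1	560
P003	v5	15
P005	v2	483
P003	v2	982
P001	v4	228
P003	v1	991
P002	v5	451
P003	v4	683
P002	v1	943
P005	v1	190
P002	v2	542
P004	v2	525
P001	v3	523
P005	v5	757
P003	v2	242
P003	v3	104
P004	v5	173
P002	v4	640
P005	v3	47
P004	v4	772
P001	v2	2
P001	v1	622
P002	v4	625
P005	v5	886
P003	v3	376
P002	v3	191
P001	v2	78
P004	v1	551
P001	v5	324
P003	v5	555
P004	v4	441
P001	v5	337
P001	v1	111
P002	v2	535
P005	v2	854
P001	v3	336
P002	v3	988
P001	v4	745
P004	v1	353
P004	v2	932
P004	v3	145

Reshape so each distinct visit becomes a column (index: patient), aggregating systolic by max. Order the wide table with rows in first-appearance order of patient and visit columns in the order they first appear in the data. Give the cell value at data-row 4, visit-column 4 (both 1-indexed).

991

With rows in first-appearance order of patient, row 4 is patient=P003. visit columns in first-appearance order: v5, v4, v3, v1, v2; column 4 is v1.
Long rows with patient=P003, visit=v1: max(457, 991) = 991.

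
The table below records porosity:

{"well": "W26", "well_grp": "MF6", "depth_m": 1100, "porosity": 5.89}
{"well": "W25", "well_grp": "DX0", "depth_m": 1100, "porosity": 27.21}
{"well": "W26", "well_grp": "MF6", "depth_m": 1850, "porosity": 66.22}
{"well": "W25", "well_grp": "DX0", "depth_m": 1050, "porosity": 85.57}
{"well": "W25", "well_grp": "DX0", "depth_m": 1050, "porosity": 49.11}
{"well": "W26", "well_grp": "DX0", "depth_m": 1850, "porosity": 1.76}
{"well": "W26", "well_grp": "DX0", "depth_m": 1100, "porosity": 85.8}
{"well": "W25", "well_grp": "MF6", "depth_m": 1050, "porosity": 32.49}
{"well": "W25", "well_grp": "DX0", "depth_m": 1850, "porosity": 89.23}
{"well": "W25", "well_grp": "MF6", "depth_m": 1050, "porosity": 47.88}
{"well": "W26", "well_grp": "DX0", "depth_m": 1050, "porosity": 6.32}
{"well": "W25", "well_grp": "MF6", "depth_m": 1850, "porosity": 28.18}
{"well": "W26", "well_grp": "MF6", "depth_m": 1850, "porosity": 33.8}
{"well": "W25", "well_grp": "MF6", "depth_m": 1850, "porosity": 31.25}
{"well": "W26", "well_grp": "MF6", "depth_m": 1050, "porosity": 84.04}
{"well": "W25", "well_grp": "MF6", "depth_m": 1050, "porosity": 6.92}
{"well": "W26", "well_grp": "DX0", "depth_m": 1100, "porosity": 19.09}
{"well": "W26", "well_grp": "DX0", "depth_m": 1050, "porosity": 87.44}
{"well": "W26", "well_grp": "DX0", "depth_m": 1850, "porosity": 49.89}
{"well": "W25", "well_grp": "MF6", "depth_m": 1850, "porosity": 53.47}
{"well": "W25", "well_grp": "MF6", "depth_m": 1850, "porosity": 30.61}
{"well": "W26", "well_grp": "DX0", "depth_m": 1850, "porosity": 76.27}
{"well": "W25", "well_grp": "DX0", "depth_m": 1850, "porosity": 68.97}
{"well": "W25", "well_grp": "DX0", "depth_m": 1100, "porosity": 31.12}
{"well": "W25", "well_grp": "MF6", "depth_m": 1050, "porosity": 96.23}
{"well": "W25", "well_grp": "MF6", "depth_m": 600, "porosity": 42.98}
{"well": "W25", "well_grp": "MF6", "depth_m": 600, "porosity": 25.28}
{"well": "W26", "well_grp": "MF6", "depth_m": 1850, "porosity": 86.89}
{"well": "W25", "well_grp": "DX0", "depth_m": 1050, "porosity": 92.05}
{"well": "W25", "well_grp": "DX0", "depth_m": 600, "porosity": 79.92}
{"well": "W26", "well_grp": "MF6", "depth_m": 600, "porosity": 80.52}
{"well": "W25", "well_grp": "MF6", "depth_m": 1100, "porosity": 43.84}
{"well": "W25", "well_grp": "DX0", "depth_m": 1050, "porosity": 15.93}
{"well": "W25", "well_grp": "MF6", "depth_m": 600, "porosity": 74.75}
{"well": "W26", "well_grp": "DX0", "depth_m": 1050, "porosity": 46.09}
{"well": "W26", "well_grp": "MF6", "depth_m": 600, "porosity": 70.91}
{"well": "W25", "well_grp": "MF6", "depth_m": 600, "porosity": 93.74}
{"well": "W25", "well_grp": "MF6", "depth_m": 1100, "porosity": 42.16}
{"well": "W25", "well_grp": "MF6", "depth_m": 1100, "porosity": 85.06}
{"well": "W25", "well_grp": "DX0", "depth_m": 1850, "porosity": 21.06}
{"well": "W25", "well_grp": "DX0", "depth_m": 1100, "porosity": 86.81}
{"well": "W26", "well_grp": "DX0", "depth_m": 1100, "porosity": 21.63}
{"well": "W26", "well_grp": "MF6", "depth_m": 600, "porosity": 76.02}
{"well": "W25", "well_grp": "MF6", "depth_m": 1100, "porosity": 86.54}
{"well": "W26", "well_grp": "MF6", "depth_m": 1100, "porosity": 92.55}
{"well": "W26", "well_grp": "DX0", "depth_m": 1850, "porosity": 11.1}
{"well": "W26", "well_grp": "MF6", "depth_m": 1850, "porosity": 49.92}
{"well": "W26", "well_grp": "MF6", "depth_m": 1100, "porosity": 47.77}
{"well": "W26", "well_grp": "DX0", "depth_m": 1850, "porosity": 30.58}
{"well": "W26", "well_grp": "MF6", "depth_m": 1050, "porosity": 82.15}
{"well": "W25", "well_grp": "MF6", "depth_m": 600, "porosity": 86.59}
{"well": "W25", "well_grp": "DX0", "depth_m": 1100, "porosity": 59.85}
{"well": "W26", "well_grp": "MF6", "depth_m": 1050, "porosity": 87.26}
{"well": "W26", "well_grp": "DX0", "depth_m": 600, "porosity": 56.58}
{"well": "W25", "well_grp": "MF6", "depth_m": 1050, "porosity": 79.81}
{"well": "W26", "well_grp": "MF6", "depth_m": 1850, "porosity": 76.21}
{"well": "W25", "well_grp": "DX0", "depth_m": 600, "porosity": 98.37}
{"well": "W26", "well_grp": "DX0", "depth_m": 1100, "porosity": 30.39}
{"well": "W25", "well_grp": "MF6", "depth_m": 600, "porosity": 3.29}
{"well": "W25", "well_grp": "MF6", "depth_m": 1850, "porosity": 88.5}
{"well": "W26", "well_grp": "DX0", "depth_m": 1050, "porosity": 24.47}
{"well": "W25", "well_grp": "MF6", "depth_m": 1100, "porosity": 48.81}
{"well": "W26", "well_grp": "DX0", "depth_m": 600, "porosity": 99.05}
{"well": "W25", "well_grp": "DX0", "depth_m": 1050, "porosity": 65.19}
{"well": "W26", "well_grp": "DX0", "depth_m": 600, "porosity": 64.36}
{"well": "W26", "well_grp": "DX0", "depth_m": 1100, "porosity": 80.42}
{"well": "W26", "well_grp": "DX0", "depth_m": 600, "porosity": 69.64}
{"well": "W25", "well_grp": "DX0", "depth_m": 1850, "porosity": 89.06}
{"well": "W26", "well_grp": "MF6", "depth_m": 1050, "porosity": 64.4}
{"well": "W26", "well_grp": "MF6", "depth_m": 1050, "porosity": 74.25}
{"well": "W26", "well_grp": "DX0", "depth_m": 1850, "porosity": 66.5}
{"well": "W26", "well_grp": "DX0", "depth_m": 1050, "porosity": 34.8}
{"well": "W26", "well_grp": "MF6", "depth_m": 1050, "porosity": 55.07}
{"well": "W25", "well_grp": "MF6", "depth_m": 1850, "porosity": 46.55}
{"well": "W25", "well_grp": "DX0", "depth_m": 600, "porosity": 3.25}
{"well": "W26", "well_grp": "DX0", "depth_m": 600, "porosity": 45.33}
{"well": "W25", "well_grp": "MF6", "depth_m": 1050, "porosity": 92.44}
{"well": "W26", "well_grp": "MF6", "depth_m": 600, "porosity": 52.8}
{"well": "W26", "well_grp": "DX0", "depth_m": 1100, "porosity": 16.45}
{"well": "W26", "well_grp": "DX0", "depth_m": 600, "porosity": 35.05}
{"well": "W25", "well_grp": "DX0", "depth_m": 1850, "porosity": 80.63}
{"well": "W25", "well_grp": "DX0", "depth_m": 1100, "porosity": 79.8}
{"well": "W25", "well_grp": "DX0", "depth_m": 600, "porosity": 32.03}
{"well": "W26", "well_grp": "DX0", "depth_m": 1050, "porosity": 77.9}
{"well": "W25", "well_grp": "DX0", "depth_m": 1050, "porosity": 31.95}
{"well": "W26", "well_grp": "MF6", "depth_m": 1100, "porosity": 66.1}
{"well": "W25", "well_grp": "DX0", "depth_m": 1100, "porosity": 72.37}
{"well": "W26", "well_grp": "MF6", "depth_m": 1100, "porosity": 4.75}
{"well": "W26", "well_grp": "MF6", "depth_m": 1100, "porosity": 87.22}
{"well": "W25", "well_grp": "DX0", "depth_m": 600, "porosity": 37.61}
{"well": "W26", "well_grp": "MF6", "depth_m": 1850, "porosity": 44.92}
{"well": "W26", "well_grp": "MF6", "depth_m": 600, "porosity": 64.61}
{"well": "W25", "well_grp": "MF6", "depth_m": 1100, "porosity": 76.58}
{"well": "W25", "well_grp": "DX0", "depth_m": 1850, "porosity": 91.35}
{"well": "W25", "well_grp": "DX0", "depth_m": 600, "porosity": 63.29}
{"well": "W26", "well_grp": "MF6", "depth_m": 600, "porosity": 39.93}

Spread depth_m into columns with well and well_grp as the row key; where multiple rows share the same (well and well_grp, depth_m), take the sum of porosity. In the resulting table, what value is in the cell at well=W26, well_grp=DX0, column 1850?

Rows with well=W26, well_grp=DX0 and depth_m=1850: porosity values are 1.76, 49.89, 76.27, 11.1, 30.58, 66.5.
1.76 + 49.89 + 76.27 + 11.1 + 30.58 + 66.5 = 236.10.

236.10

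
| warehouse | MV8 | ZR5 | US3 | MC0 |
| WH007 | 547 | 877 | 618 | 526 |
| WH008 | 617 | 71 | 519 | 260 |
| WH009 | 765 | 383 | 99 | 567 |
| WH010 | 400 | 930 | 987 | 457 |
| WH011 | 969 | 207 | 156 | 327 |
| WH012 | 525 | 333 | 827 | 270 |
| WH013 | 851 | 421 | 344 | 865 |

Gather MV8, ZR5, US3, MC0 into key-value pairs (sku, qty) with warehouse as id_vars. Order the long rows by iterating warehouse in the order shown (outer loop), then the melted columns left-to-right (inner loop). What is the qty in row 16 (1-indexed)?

457

28 rows total (7 × 4). Row 16: index ⌊(16-1)/4⌋ = 3 into warehouse → WH010; (16-1) mod 4 = 3 into the melted columns → MC0.
So row 16 is (WH010, MC0, 457); qty = 457.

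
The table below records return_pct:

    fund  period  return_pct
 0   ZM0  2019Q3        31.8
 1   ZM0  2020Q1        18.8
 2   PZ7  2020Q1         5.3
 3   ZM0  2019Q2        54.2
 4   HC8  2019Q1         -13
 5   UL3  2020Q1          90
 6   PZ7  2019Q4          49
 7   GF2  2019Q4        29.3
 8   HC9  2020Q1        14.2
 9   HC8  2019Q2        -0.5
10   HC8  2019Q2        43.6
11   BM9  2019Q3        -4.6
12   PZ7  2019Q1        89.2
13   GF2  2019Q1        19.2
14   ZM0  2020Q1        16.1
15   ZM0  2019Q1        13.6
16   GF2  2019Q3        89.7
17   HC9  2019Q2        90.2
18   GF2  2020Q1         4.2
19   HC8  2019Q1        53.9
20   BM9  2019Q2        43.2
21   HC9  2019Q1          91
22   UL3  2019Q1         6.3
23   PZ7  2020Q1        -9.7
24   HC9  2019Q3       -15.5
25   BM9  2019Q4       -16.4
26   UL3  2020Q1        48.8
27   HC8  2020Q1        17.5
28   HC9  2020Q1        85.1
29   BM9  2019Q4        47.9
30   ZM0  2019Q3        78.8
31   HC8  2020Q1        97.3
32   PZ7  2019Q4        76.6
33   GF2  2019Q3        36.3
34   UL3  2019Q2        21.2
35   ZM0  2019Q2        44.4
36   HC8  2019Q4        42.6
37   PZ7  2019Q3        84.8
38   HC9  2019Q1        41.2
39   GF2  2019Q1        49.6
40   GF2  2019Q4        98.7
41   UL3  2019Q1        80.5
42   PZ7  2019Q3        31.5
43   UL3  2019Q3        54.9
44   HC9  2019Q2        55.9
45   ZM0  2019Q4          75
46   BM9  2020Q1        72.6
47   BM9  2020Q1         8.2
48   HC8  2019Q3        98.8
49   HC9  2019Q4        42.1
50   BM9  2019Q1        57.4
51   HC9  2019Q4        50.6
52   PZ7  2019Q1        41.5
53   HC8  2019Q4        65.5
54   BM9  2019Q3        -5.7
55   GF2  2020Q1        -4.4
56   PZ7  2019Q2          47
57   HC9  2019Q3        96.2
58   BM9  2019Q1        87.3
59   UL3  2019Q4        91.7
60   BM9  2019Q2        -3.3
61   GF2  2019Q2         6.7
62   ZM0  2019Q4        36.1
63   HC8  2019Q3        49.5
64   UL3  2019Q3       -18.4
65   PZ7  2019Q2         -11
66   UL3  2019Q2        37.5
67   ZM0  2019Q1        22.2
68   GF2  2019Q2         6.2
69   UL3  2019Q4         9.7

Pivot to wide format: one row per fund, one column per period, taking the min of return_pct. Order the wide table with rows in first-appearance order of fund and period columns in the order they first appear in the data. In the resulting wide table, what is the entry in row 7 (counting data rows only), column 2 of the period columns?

8.2

With rows in first-appearance order of fund, row 7 is fund=BM9. period columns in first-appearance order: 2019Q3, 2020Q1, 2019Q2, 2019Q1, 2019Q4; column 2 is 2020Q1.
Long rows with fund=BM9, period=2020Q1: min(72.6, 8.2) = 8.2.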